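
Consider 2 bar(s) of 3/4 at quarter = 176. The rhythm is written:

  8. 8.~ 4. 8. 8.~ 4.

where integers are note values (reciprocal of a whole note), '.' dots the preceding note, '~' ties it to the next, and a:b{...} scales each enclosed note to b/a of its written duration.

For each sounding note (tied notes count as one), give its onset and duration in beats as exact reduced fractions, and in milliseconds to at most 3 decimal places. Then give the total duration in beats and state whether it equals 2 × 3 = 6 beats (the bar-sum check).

1) 0.0ms=0b +255.682ms=3/4b
2) 255.682ms=3/4b +767.045ms=9/4b
3) 1022.727ms=3b +255.682ms=3/4b
4) 1278.409ms=15/4b +767.045ms=9/4b
Σ=6b of 6 (176bpm 3/4) — PASS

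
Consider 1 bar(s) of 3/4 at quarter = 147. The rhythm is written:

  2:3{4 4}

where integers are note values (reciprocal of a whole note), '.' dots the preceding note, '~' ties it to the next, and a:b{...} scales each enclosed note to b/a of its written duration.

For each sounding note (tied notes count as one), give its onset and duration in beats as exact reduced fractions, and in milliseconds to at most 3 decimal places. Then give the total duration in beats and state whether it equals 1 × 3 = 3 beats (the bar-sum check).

1) 0.0ms=0b +612.245ms=3/2b
2) 612.245ms=3/2b +612.245ms=3/2b
Σ=3b of 3 (147bpm 3/4) — PASS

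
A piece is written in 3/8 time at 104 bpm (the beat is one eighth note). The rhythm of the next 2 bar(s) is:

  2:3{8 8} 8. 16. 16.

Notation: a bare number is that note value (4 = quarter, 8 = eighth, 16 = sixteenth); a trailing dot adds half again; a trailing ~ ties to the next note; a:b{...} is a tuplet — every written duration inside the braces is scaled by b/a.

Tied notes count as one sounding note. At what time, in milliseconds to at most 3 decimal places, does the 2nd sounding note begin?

1. 0.0ms @ 0 + 865.385ms (3/2)
2. 865.385ms @ 3/2 + 865.385ms (3/2)
3. 1730.769ms @ 3 + 865.385ms (3/2)
4. 2596.154ms @ 9/2 + 432.692ms (3/4)
5. 3028.846ms @ 21/4 + 432.692ms (3/4)

note 2 onset = 3/2b = 865.385ms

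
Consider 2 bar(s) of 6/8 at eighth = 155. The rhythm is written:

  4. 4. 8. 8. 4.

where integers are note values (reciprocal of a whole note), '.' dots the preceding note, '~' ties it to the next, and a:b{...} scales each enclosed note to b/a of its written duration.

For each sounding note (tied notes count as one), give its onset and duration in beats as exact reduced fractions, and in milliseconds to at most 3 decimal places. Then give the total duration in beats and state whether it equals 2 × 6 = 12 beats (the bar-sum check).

1) 0.0ms=0b +1161.29ms=3b
2) 1161.29ms=3b +1161.29ms=3b
3) 2322.581ms=6b +580.645ms=3/2b
4) 2903.226ms=15/2b +580.645ms=3/2b
5) 3483.871ms=9b +1161.29ms=3b
Σ=12b of 12 (155bpm 6/8) — PASS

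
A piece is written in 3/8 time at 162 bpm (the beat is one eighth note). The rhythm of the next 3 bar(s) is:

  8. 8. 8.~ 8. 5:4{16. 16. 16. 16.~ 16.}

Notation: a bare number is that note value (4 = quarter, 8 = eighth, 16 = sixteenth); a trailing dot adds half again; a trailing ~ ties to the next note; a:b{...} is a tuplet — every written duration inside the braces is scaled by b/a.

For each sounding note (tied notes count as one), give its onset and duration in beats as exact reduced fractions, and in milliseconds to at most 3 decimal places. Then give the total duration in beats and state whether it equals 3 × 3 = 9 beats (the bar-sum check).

1) 0.0ms=0b +555.556ms=3/2b
2) 555.556ms=3/2b +555.556ms=3/2b
3) 1111.111ms=3b +1111.111ms=3b
4) 2222.222ms=6b +222.222ms=3/5b
5) 2444.444ms=33/5b +222.222ms=3/5b
6) 2666.667ms=36/5b +222.222ms=3/5b
7) 2888.889ms=39/5b +444.444ms=6/5b
Σ=9b of 9 (162bpm 3/8) — PASS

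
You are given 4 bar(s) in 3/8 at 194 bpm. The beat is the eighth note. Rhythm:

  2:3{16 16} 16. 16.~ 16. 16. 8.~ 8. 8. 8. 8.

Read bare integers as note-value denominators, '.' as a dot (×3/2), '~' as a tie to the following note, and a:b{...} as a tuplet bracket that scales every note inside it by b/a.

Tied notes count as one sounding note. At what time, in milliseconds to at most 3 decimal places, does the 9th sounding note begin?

1. 0.0ms @ 0 + 231.959ms (3/4)
2. 231.959ms @ 3/4 + 231.959ms (3/4)
3. 463.918ms @ 3/2 + 231.959ms (3/4)
4. 695.876ms @ 9/4 + 463.918ms (3/2)
5. 1159.794ms @ 15/4 + 231.959ms (3/4)
6. 1391.753ms @ 9/2 + 927.835ms (3)
7. 2319.588ms @ 15/2 + 463.918ms (3/2)
8. 2783.505ms @ 9 + 463.918ms (3/2)
9. 3247.423ms @ 21/2 + 463.918ms (3/2)

note 9 onset = 21/2b = 3247.423ms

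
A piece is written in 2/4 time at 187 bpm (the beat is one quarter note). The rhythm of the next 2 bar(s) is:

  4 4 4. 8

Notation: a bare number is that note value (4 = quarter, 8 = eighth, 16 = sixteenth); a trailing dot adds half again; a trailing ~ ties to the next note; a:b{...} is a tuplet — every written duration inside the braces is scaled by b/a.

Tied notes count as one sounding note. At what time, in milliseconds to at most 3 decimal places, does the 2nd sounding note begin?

note 2 onset = 1b = 320.856ms

1. 0.0ms @ 0 + 320.856ms (1)
2. 320.856ms @ 1 + 320.856ms (1)
3. 641.711ms @ 2 + 481.283ms (3/2)
4. 1122.995ms @ 7/2 + 160.428ms (1/2)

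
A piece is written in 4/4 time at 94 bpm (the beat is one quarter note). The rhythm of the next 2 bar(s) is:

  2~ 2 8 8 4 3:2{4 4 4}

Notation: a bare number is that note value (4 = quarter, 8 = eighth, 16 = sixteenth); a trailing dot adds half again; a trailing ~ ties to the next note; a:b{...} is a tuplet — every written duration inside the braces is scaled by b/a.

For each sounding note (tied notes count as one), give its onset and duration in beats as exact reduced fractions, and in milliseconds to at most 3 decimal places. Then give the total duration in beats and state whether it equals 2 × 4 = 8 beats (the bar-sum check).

1) 0.0ms=0b +2553.191ms=4b
2) 2553.191ms=4b +319.149ms=1/2b
3) 2872.34ms=9/2b +319.149ms=1/2b
4) 3191.489ms=5b +638.298ms=1b
5) 3829.787ms=6b +425.532ms=2/3b
6) 4255.319ms=20/3b +425.532ms=2/3b
7) 4680.851ms=22/3b +425.532ms=2/3b
Σ=8b of 8 (94bpm 4/4) — PASS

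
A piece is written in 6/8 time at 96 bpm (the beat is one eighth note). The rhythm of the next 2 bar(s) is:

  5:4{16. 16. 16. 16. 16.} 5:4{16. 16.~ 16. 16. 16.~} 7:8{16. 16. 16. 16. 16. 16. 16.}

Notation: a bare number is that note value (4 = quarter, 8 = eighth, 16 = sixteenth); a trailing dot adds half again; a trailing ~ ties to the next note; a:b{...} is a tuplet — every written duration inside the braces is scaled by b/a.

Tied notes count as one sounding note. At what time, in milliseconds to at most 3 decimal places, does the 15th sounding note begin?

1. 0.0ms @ 0 + 375.0ms (3/5)
2. 375.0ms @ 3/5 + 375.0ms (3/5)
3. 750.0ms @ 6/5 + 375.0ms (3/5)
4. 1125.0ms @ 9/5 + 375.0ms (3/5)
5. 1500.0ms @ 12/5 + 375.0ms (3/5)
6. 1875.0ms @ 3 + 375.0ms (3/5)
7. 2250.0ms @ 18/5 + 750.0ms (6/5)
8. 3000.0ms @ 24/5 + 375.0ms (3/5)
9. 3375.0ms @ 27/5 + 910.714ms (51/35)
10. 4285.714ms @ 48/7 + 535.714ms (6/7)
11. 4821.429ms @ 54/7 + 535.714ms (6/7)
12. 5357.143ms @ 60/7 + 535.714ms (6/7)
13. 5892.857ms @ 66/7 + 535.714ms (6/7)
14. 6428.571ms @ 72/7 + 535.714ms (6/7)
15. 6964.286ms @ 78/7 + 535.714ms (6/7)

note 15 onset = 78/7b = 6964.286ms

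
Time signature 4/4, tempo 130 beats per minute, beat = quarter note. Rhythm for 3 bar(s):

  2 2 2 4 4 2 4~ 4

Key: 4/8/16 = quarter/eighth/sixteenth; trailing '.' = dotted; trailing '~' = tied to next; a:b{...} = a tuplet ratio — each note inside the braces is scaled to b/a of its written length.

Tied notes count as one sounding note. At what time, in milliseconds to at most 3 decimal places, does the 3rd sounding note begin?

note 3 onset = 4b = 1846.154ms

1. 0.0ms @ 0 + 923.077ms (2)
2. 923.077ms @ 2 + 923.077ms (2)
3. 1846.154ms @ 4 + 923.077ms (2)
4. 2769.231ms @ 6 + 461.538ms (1)
5. 3230.769ms @ 7 + 461.538ms (1)
6. 3692.308ms @ 8 + 923.077ms (2)
7. 4615.385ms @ 10 + 923.077ms (2)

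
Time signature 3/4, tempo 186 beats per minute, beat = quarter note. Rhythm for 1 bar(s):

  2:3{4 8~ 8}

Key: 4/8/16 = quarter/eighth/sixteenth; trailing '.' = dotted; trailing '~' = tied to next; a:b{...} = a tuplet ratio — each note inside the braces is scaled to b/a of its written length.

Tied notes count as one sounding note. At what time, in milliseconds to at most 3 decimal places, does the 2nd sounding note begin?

1. 0.0ms @ 0 + 483.871ms (3/2)
2. 483.871ms @ 3/2 + 483.871ms (3/2)

note 2 onset = 3/2b = 483.871ms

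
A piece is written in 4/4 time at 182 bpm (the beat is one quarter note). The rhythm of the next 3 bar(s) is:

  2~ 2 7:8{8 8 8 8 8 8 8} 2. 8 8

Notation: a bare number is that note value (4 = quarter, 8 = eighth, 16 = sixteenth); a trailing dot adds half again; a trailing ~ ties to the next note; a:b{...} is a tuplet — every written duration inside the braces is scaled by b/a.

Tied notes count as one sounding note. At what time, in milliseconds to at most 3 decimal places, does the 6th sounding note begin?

note 6 onset = 44/7b = 2072.214ms

1. 0.0ms @ 0 + 1318.681ms (4)
2. 1318.681ms @ 4 + 188.383ms (4/7)
3. 1507.064ms @ 32/7 + 188.383ms (4/7)
4. 1695.447ms @ 36/7 + 188.383ms (4/7)
5. 1883.83ms @ 40/7 + 188.383ms (4/7)
6. 2072.214ms @ 44/7 + 188.383ms (4/7)
7. 2260.597ms @ 48/7 + 188.383ms (4/7)
8. 2448.98ms @ 52/7 + 188.383ms (4/7)
9. 2637.363ms @ 8 + 989.011ms (3)
10. 3626.374ms @ 11 + 164.835ms (1/2)
11. 3791.209ms @ 23/2 + 164.835ms (1/2)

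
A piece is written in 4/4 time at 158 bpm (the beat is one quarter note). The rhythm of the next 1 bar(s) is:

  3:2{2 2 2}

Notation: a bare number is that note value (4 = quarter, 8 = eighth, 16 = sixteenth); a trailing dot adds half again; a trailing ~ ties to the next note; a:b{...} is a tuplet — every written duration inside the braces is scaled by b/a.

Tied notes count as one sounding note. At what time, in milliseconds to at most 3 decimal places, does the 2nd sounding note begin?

note 2 onset = 4/3b = 506.329ms

1. 0.0ms @ 0 + 506.329ms (4/3)
2. 506.329ms @ 4/3 + 506.329ms (4/3)
3. 1012.658ms @ 8/3 + 506.329ms (4/3)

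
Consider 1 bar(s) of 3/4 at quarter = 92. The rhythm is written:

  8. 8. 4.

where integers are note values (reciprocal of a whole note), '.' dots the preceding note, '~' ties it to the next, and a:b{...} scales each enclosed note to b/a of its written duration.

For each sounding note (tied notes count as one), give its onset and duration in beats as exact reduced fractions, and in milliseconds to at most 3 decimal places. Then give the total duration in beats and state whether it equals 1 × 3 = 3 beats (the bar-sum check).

1) 0.0ms=0b +489.13ms=3/4b
2) 489.13ms=3/4b +489.13ms=3/4b
3) 978.261ms=3/2b +978.261ms=3/2b
Σ=3b of 3 (92bpm 3/4) — PASS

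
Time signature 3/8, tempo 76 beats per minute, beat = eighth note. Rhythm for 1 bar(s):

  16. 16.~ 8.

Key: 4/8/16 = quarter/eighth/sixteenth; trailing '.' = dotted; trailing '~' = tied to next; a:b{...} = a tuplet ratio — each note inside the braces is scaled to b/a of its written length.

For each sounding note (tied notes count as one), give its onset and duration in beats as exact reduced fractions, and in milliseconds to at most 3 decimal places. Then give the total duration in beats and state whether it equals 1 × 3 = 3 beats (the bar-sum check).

1) 0.0ms=0b +592.105ms=3/4b
2) 592.105ms=3/4b +1776.316ms=9/4b
Σ=3b of 3 (76bpm 3/8) — PASS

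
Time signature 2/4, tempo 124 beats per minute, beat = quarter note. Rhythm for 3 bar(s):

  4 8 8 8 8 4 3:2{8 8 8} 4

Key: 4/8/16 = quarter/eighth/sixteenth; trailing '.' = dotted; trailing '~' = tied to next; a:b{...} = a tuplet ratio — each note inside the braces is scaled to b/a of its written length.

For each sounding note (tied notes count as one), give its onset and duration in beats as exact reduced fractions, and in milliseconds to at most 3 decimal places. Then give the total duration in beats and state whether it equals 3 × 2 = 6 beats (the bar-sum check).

1) 0.0ms=0b +483.871ms=1b
2) 483.871ms=1b +241.935ms=1/2b
3) 725.806ms=3/2b +241.935ms=1/2b
4) 967.742ms=2b +241.935ms=1/2b
5) 1209.677ms=5/2b +241.935ms=1/2b
6) 1451.613ms=3b +483.871ms=1b
7) 1935.484ms=4b +161.29ms=1/3b
8) 2096.774ms=13/3b +161.29ms=1/3b
9) 2258.065ms=14/3b +161.29ms=1/3b
10) 2419.355ms=5b +483.871ms=1b
Σ=6b of 6 (124bpm 2/4) — PASS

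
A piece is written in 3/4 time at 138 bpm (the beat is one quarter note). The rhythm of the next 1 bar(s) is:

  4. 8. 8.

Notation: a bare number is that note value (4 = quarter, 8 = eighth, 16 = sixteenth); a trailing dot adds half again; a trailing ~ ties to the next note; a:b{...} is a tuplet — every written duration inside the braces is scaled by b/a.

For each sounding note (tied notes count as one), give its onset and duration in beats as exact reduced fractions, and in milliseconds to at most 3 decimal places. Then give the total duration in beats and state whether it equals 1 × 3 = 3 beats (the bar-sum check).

1) 0.0ms=0b +652.174ms=3/2b
2) 652.174ms=3/2b +326.087ms=3/4b
3) 978.261ms=9/4b +326.087ms=3/4b
Σ=3b of 3 (138bpm 3/4) — PASS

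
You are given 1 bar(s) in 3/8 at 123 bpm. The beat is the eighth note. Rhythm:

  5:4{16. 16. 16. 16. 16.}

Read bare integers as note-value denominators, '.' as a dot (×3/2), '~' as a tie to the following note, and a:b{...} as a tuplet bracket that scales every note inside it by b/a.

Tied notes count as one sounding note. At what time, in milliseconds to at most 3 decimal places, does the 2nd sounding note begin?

note 2 onset = 3/5b = 292.683ms

1. 0.0ms @ 0 + 292.683ms (3/5)
2. 292.683ms @ 3/5 + 292.683ms (3/5)
3. 585.366ms @ 6/5 + 292.683ms (3/5)
4. 878.049ms @ 9/5 + 292.683ms (3/5)
5. 1170.732ms @ 12/5 + 292.683ms (3/5)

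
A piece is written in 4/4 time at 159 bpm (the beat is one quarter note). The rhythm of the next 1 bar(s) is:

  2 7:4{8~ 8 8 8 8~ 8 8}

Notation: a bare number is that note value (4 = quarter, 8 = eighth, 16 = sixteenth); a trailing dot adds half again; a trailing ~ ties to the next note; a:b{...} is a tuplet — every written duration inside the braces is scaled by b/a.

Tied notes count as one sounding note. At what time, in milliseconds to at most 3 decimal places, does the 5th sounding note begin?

1. 0.0ms @ 0 + 754.717ms (2)
2. 754.717ms @ 2 + 215.633ms (4/7)
3. 970.35ms @ 18/7 + 107.817ms (2/7)
4. 1078.167ms @ 20/7 + 107.817ms (2/7)
5. 1185.984ms @ 22/7 + 215.633ms (4/7)
6. 1401.617ms @ 26/7 + 107.817ms (2/7)

note 5 onset = 22/7b = 1185.984ms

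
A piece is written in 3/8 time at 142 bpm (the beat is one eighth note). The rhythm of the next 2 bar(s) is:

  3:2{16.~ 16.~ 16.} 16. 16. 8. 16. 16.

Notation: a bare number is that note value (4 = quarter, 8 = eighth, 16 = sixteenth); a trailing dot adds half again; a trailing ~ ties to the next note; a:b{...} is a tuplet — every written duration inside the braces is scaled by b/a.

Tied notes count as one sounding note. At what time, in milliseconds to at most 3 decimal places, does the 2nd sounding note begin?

1. 0.0ms @ 0 + 633.803ms (3/2)
2. 633.803ms @ 3/2 + 316.901ms (3/4)
3. 950.704ms @ 9/4 + 316.901ms (3/4)
4. 1267.606ms @ 3 + 633.803ms (3/2)
5. 1901.408ms @ 9/2 + 316.901ms (3/4)
6. 2218.31ms @ 21/4 + 316.901ms (3/4)

note 2 onset = 3/2b = 633.803ms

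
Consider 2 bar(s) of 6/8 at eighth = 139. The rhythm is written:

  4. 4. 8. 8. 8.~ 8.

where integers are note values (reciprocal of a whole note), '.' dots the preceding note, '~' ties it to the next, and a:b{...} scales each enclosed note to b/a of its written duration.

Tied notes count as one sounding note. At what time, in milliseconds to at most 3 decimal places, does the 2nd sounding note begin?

1. 0.0ms @ 0 + 1294.964ms (3)
2. 1294.964ms @ 3 + 1294.964ms (3)
3. 2589.928ms @ 6 + 647.482ms (3/2)
4. 3237.41ms @ 15/2 + 647.482ms (3/2)
5. 3884.892ms @ 9 + 1294.964ms (3)

note 2 onset = 3b = 1294.964ms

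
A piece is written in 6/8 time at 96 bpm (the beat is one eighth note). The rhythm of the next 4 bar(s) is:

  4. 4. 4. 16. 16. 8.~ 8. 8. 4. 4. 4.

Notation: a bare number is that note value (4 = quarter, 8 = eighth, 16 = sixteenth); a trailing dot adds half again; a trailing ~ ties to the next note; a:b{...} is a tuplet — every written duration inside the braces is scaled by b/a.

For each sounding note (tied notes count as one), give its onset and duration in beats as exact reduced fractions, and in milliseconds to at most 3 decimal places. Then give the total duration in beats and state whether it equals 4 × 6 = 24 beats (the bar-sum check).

1) 0.0ms=0b +1875.0ms=3b
2) 1875.0ms=3b +1875.0ms=3b
3) 3750.0ms=6b +1875.0ms=3b
4) 5625.0ms=9b +468.75ms=3/4b
5) 6093.75ms=39/4b +468.75ms=3/4b
6) 6562.5ms=21/2b +1875.0ms=3b
7) 8437.5ms=27/2b +937.5ms=3/2b
8) 9375.0ms=15b +1875.0ms=3b
9) 11250.0ms=18b +1875.0ms=3b
10) 13125.0ms=21b +1875.0ms=3b
Σ=24b of 24 (96bpm 6/8) — PASS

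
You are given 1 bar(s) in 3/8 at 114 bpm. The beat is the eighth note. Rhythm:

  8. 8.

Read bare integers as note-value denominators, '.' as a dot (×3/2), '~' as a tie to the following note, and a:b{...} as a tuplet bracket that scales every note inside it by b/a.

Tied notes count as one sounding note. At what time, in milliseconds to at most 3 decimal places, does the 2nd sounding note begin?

1. 0.0ms @ 0 + 789.474ms (3/2)
2. 789.474ms @ 3/2 + 789.474ms (3/2)

note 2 onset = 3/2b = 789.474ms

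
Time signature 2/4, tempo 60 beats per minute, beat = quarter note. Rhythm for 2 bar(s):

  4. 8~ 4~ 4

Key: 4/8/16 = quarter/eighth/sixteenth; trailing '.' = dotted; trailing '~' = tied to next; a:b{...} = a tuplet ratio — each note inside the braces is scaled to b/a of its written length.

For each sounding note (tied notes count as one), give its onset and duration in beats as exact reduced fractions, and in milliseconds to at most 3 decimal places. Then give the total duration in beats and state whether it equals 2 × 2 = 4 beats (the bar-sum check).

1) 0.0ms=0b +1500.0ms=3/2b
2) 1500.0ms=3/2b +2500.0ms=5/2b
Σ=4b of 4 (60bpm 2/4) — PASS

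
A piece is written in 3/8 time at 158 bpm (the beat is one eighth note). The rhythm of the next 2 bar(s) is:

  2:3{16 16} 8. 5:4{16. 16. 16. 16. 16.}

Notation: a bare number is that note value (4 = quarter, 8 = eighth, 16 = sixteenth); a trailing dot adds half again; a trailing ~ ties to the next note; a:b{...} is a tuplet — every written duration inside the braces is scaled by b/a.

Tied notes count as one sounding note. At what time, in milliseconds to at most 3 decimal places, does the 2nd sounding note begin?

note 2 onset = 3/4b = 284.81ms

1. 0.0ms @ 0 + 284.81ms (3/4)
2. 284.81ms @ 3/4 + 284.81ms (3/4)
3. 569.62ms @ 3/2 + 569.62ms (3/2)
4. 1139.241ms @ 3 + 227.848ms (3/5)
5. 1367.089ms @ 18/5 + 227.848ms (3/5)
6. 1594.937ms @ 21/5 + 227.848ms (3/5)
7. 1822.785ms @ 24/5 + 227.848ms (3/5)
8. 2050.633ms @ 27/5 + 227.848ms (3/5)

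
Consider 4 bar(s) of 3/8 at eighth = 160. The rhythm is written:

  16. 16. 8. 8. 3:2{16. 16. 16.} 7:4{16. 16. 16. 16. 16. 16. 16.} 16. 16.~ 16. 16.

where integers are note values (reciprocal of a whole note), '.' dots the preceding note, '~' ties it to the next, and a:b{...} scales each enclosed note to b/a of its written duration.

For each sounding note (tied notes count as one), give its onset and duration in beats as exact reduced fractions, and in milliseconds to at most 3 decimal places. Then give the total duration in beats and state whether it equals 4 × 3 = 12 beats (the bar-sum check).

1) 0.0ms=0b +281.25ms=3/4b
2) 281.25ms=3/4b +281.25ms=3/4b
3) 562.5ms=3/2b +562.5ms=3/2b
4) 1125.0ms=3b +562.5ms=3/2b
5) 1687.5ms=9/2b +187.5ms=1/2b
6) 1875.0ms=5b +187.5ms=1/2b
7) 2062.5ms=11/2b +187.5ms=1/2b
8) 2250.0ms=6b +160.714ms=3/7b
9) 2410.714ms=45/7b +160.714ms=3/7b
10) 2571.429ms=48/7b +160.714ms=3/7b
11) 2732.143ms=51/7b +160.714ms=3/7b
12) 2892.857ms=54/7b +160.714ms=3/7b
13) 3053.571ms=57/7b +160.714ms=3/7b
14) 3214.286ms=60/7b +160.714ms=3/7b
15) 3375.0ms=9b +281.25ms=3/4b
16) 3656.25ms=39/4b +562.5ms=3/2b
17) 4218.75ms=45/4b +281.25ms=3/4b
Σ=12b of 12 (160bpm 3/8) — PASS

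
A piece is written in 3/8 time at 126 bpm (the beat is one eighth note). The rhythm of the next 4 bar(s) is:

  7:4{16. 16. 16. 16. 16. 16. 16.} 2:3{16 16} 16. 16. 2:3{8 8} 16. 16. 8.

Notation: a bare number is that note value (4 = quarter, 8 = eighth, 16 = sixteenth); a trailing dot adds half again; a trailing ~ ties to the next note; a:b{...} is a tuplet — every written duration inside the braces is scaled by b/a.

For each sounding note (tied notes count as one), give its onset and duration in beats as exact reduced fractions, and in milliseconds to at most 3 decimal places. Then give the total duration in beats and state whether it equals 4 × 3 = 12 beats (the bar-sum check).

1) 0.0ms=0b +204.082ms=3/7b
2) 204.082ms=3/7b +204.082ms=3/7b
3) 408.163ms=6/7b +204.082ms=3/7b
4) 612.245ms=9/7b +204.082ms=3/7b
5) 816.327ms=12/7b +204.082ms=3/7b
6) 1020.408ms=15/7b +204.082ms=3/7b
7) 1224.49ms=18/7b +204.082ms=3/7b
8) 1428.571ms=3b +357.143ms=3/4b
9) 1785.714ms=15/4b +357.143ms=3/4b
10) 2142.857ms=9/2b +357.143ms=3/4b
11) 2500.0ms=21/4b +357.143ms=3/4b
12) 2857.143ms=6b +714.286ms=3/2b
13) 3571.429ms=15/2b +714.286ms=3/2b
14) 4285.714ms=9b +357.143ms=3/4b
15) 4642.857ms=39/4b +357.143ms=3/4b
16) 5000.0ms=21/2b +714.286ms=3/2b
Σ=12b of 12 (126bpm 3/8) — PASS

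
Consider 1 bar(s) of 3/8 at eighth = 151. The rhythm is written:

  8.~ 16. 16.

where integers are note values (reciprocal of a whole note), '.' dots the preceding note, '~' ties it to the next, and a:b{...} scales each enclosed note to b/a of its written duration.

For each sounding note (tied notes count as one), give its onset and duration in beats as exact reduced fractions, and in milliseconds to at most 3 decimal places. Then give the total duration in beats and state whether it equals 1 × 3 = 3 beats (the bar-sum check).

1) 0.0ms=0b +894.04ms=9/4b
2) 894.04ms=9/4b +298.013ms=3/4b
Σ=3b of 3 (151bpm 3/8) — PASS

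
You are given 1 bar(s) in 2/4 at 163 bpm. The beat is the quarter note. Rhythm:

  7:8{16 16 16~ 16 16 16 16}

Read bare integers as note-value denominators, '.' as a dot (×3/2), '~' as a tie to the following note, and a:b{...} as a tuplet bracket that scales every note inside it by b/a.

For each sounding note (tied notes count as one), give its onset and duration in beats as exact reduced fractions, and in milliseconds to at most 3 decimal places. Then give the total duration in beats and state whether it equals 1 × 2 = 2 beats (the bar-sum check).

1) 0.0ms=0b +105.171ms=2/7b
2) 105.171ms=2/7b +105.171ms=2/7b
3) 210.342ms=4/7b +210.342ms=4/7b
4) 420.684ms=8/7b +105.171ms=2/7b
5) 525.855ms=10/7b +105.171ms=2/7b
6) 631.025ms=12/7b +105.171ms=2/7b
Σ=2b of 2 (163bpm 2/4) — PASS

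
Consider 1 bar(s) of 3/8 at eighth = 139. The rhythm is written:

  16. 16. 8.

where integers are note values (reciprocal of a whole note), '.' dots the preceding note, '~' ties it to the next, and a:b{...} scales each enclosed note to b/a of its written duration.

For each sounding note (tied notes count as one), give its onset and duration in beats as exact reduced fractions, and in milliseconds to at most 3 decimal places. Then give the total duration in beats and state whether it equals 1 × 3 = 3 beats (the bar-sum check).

1) 0.0ms=0b +323.741ms=3/4b
2) 323.741ms=3/4b +323.741ms=3/4b
3) 647.482ms=3/2b +647.482ms=3/2b
Σ=3b of 3 (139bpm 3/8) — PASS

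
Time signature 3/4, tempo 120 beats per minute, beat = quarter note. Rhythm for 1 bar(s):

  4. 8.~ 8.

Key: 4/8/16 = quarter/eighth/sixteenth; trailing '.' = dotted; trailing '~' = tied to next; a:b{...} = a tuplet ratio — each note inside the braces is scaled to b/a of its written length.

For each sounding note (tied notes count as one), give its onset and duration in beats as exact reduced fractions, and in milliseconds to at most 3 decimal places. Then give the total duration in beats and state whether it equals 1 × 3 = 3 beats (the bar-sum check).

1) 0.0ms=0b +750.0ms=3/2b
2) 750.0ms=3/2b +750.0ms=3/2b
Σ=3b of 3 (120bpm 3/4) — PASS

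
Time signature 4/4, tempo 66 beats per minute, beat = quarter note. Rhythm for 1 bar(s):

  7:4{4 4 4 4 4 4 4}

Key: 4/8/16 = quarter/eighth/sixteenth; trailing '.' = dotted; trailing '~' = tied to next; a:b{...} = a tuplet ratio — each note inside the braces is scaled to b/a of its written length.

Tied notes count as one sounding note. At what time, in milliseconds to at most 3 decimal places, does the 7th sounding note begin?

note 7 onset = 24/7b = 3116.883ms

1. 0.0ms @ 0 + 519.481ms (4/7)
2. 519.481ms @ 4/7 + 519.481ms (4/7)
3. 1038.961ms @ 8/7 + 519.481ms (4/7)
4. 1558.442ms @ 12/7 + 519.481ms (4/7)
5. 2077.922ms @ 16/7 + 519.481ms (4/7)
6. 2597.403ms @ 20/7 + 519.481ms (4/7)
7. 3116.883ms @ 24/7 + 519.481ms (4/7)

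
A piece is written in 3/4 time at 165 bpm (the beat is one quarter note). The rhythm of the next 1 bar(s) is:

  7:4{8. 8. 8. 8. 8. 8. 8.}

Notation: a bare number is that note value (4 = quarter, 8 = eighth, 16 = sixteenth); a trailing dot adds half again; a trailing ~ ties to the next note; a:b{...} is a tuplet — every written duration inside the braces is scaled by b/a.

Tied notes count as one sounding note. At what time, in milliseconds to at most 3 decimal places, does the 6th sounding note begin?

1. 0.0ms @ 0 + 155.844ms (3/7)
2. 155.844ms @ 3/7 + 155.844ms (3/7)
3. 311.688ms @ 6/7 + 155.844ms (3/7)
4. 467.532ms @ 9/7 + 155.844ms (3/7)
5. 623.377ms @ 12/7 + 155.844ms (3/7)
6. 779.221ms @ 15/7 + 155.844ms (3/7)
7. 935.065ms @ 18/7 + 155.844ms (3/7)

note 6 onset = 15/7b = 779.221ms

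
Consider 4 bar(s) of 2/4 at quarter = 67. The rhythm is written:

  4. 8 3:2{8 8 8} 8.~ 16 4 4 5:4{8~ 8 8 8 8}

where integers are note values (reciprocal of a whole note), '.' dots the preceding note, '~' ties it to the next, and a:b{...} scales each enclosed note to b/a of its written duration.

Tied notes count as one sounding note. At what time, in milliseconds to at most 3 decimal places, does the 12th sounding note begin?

note 12 onset = 38/5b = 6805.97ms

1. 0.0ms @ 0 + 1343.284ms (3/2)
2. 1343.284ms @ 3/2 + 447.761ms (1/2)
3. 1791.045ms @ 2 + 298.507ms (1/3)
4. 2089.552ms @ 7/3 + 298.507ms (1/3)
5. 2388.06ms @ 8/3 + 298.507ms (1/3)
6. 2686.567ms @ 3 + 895.522ms (1)
7. 3582.09ms @ 4 + 895.522ms (1)
8. 4477.612ms @ 5 + 895.522ms (1)
9. 5373.134ms @ 6 + 716.418ms (4/5)
10. 6089.552ms @ 34/5 + 358.209ms (2/5)
11. 6447.761ms @ 36/5 + 358.209ms (2/5)
12. 6805.97ms @ 38/5 + 358.209ms (2/5)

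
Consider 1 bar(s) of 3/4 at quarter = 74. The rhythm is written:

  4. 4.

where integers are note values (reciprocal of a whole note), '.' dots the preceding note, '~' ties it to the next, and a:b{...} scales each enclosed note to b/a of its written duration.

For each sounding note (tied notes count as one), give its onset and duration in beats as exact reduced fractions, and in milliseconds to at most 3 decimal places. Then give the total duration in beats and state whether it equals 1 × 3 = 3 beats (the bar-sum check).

1) 0.0ms=0b +1216.216ms=3/2b
2) 1216.216ms=3/2b +1216.216ms=3/2b
Σ=3b of 3 (74bpm 3/4) — PASS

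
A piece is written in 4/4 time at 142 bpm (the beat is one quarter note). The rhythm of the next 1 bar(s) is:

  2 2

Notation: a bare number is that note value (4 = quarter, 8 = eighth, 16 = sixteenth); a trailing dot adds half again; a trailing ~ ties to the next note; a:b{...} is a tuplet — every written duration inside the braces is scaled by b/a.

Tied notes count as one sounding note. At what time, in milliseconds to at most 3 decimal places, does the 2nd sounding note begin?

note 2 onset = 2b = 845.07ms

1. 0.0ms @ 0 + 845.07ms (2)
2. 845.07ms @ 2 + 845.07ms (2)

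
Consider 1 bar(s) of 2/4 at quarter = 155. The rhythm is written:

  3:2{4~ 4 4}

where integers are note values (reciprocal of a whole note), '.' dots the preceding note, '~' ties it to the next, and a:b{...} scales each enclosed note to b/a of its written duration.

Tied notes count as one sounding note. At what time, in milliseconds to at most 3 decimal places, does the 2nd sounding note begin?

note 2 onset = 4/3b = 516.129ms

1. 0.0ms @ 0 + 516.129ms (4/3)
2. 516.129ms @ 4/3 + 258.065ms (2/3)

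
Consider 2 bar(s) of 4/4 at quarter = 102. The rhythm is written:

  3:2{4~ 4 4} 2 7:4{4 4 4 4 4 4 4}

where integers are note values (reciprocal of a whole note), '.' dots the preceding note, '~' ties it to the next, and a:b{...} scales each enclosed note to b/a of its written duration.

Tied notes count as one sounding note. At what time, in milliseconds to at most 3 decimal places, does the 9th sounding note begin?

1. 0.0ms @ 0 + 784.314ms (4/3)
2. 784.314ms @ 4/3 + 392.157ms (2/3)
3. 1176.471ms @ 2 + 1176.471ms (2)
4. 2352.941ms @ 4 + 336.134ms (4/7)
5. 2689.076ms @ 32/7 + 336.134ms (4/7)
6. 3025.21ms @ 36/7 + 336.134ms (4/7)
7. 3361.345ms @ 40/7 + 336.134ms (4/7)
8. 3697.479ms @ 44/7 + 336.134ms (4/7)
9. 4033.613ms @ 48/7 + 336.134ms (4/7)
10. 4369.748ms @ 52/7 + 336.134ms (4/7)

note 9 onset = 48/7b = 4033.613ms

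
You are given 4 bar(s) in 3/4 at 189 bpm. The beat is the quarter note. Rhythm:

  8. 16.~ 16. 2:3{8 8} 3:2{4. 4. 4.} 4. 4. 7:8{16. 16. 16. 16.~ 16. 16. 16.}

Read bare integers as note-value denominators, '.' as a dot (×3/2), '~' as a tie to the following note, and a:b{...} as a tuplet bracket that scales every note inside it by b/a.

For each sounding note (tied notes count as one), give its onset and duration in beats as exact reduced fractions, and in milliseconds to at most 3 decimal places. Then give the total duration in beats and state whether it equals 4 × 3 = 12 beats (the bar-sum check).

1) 0.0ms=0b +238.095ms=3/4b
2) 238.095ms=3/4b +238.095ms=3/4b
3) 476.19ms=3/2b +238.095ms=3/4b
4) 714.286ms=9/4b +238.095ms=3/4b
5) 952.381ms=3b +317.46ms=1b
6) 1269.841ms=4b +317.46ms=1b
7) 1587.302ms=5b +317.46ms=1b
8) 1904.762ms=6b +476.19ms=3/2b
9) 2380.952ms=15/2b +476.19ms=3/2b
10) 2857.143ms=9b +136.054ms=3/7b
11) 2993.197ms=66/7b +136.054ms=3/7b
12) 3129.252ms=69/7b +136.054ms=3/7b
13) 3265.306ms=72/7b +272.109ms=6/7b
14) 3537.415ms=78/7b +136.054ms=3/7b
15) 3673.469ms=81/7b +136.054ms=3/7b
Σ=12b of 12 (189bpm 3/4) — PASS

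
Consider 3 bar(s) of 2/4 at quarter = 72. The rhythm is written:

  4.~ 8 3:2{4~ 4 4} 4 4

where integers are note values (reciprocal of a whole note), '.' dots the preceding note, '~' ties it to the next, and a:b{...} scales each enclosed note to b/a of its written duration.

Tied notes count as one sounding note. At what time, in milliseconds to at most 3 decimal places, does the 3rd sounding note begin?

1. 0.0ms @ 0 + 1666.667ms (2)
2. 1666.667ms @ 2 + 1111.111ms (4/3)
3. 2777.778ms @ 10/3 + 555.556ms (2/3)
4. 3333.333ms @ 4 + 833.333ms (1)
5. 4166.667ms @ 5 + 833.333ms (1)

note 3 onset = 10/3b = 2777.778ms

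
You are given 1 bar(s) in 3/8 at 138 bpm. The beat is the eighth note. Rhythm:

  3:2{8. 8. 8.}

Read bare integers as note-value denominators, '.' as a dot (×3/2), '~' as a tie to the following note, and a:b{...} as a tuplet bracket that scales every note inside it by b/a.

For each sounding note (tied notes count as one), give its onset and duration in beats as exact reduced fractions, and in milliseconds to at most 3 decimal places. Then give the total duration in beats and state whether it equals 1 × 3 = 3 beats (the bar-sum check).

1) 0.0ms=0b +434.783ms=1b
2) 434.783ms=1b +434.783ms=1b
3) 869.565ms=2b +434.783ms=1b
Σ=3b of 3 (138bpm 3/8) — PASS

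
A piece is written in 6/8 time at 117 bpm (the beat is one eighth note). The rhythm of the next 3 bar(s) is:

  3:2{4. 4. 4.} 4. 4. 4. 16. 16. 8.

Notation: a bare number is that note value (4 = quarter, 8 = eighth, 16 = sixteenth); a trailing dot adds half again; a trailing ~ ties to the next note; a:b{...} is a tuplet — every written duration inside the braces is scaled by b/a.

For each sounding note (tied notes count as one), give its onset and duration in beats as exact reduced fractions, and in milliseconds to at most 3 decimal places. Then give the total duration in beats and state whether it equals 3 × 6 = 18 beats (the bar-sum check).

1) 0.0ms=0b +1025.641ms=2b
2) 1025.641ms=2b +1025.641ms=2b
3) 2051.282ms=4b +1025.641ms=2b
4) 3076.923ms=6b +1538.462ms=3b
5) 4615.385ms=9b +1538.462ms=3b
6) 6153.846ms=12b +1538.462ms=3b
7) 7692.308ms=15b +384.615ms=3/4b
8) 8076.923ms=63/4b +384.615ms=3/4b
9) 8461.538ms=33/2b +769.231ms=3/2b
Σ=18b of 18 (117bpm 6/8) — PASS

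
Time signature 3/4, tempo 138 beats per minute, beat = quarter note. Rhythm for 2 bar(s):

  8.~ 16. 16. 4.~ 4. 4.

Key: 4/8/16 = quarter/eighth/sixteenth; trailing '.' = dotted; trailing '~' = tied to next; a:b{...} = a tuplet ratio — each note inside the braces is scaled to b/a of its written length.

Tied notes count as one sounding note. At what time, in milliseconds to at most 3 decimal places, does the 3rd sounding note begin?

1. 0.0ms @ 0 + 489.13ms (9/8)
2. 489.13ms @ 9/8 + 163.043ms (3/8)
3. 652.174ms @ 3/2 + 1304.348ms (3)
4. 1956.522ms @ 9/2 + 652.174ms (3/2)

note 3 onset = 3/2b = 652.174ms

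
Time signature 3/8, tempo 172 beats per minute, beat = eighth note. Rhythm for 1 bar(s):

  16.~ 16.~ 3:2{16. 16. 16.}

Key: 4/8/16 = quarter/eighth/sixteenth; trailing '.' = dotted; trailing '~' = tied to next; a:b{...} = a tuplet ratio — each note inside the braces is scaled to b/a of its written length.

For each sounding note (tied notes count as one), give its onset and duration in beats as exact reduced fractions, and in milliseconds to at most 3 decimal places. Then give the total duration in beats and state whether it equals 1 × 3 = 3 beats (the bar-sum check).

1) 0.0ms=0b +697.674ms=2b
2) 697.674ms=2b +174.419ms=1/2b
3) 872.093ms=5/2b +174.419ms=1/2b
Σ=3b of 3 (172bpm 3/8) — PASS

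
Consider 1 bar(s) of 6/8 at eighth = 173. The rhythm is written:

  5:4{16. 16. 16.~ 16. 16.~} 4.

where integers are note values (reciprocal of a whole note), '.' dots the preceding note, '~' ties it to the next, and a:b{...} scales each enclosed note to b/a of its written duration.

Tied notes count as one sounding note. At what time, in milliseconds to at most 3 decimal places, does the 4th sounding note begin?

1. 0.0ms @ 0 + 208.092ms (3/5)
2. 208.092ms @ 3/5 + 208.092ms (3/5)
3. 416.185ms @ 6/5 + 416.185ms (6/5)
4. 832.37ms @ 12/5 + 1248.555ms (18/5)

note 4 onset = 12/5b = 832.37ms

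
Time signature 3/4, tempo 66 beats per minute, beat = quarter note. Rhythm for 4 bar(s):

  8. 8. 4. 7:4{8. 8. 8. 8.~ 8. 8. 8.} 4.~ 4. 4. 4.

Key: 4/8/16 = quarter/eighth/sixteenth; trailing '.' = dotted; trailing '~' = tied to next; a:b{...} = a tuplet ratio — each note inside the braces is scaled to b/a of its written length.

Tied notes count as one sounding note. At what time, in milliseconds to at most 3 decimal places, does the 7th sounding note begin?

1. 0.0ms @ 0 + 681.818ms (3/4)
2. 681.818ms @ 3/4 + 681.818ms (3/4)
3. 1363.636ms @ 3/2 + 1363.636ms (3/2)
4. 2727.273ms @ 3 + 389.61ms (3/7)
5. 3116.883ms @ 24/7 + 389.61ms (3/7)
6. 3506.494ms @ 27/7 + 389.61ms (3/7)
7. 3896.104ms @ 30/7 + 779.221ms (6/7)
8. 4675.325ms @ 36/7 + 389.61ms (3/7)
9. 5064.935ms @ 39/7 + 389.61ms (3/7)
10. 5454.545ms @ 6 + 2727.273ms (3)
11. 8181.818ms @ 9 + 1363.636ms (3/2)
12. 9545.455ms @ 21/2 + 1363.636ms (3/2)

note 7 onset = 30/7b = 3896.104ms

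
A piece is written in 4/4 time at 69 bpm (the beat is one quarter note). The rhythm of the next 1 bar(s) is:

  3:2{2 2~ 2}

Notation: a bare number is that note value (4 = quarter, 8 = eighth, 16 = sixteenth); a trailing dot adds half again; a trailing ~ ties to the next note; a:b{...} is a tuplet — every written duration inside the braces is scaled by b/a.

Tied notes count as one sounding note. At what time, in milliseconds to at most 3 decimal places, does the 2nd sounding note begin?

1. 0.0ms @ 0 + 1159.42ms (4/3)
2. 1159.42ms @ 4/3 + 2318.841ms (8/3)

note 2 onset = 4/3b = 1159.42ms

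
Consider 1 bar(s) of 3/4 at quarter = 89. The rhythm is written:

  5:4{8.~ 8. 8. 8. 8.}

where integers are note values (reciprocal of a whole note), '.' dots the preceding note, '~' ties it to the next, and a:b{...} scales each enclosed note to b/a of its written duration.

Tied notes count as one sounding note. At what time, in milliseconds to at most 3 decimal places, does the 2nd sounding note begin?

1. 0.0ms @ 0 + 808.989ms (6/5)
2. 808.989ms @ 6/5 + 404.494ms (3/5)
3. 1213.483ms @ 9/5 + 404.494ms (3/5)
4. 1617.978ms @ 12/5 + 404.494ms (3/5)

note 2 onset = 6/5b = 808.989ms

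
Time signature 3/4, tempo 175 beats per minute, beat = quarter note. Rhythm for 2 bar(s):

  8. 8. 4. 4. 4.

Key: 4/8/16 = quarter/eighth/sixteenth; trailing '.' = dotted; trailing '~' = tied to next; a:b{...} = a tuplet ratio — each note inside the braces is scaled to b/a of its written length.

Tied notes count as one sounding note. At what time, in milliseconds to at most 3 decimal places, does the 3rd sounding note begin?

1. 0.0ms @ 0 + 257.143ms (3/4)
2. 257.143ms @ 3/4 + 257.143ms (3/4)
3. 514.286ms @ 3/2 + 514.286ms (3/2)
4. 1028.571ms @ 3 + 514.286ms (3/2)
5. 1542.857ms @ 9/2 + 514.286ms (3/2)

note 3 onset = 3/2b = 514.286ms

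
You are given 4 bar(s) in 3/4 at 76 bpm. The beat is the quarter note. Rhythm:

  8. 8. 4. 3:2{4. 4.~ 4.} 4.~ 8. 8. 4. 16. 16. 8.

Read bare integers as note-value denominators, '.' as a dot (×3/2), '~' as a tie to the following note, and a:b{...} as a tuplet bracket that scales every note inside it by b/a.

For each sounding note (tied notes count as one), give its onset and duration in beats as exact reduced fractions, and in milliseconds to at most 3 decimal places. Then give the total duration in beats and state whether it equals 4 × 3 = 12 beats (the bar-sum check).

1) 0.0ms=0b +592.105ms=3/4b
2) 592.105ms=3/4b +592.105ms=3/4b
3) 1184.211ms=3/2b +1184.211ms=3/2b
4) 2368.421ms=3b +789.474ms=1b
5) 3157.895ms=4b +1578.947ms=2b
6) 4736.842ms=6b +1776.316ms=9/4b
7) 6513.158ms=33/4b +592.105ms=3/4b
8) 7105.263ms=9b +1184.211ms=3/2b
9) 8289.474ms=21/2b +296.053ms=3/8b
10) 8585.526ms=87/8b +296.053ms=3/8b
11) 8881.579ms=45/4b +592.105ms=3/4b
Σ=12b of 12 (76bpm 3/4) — PASS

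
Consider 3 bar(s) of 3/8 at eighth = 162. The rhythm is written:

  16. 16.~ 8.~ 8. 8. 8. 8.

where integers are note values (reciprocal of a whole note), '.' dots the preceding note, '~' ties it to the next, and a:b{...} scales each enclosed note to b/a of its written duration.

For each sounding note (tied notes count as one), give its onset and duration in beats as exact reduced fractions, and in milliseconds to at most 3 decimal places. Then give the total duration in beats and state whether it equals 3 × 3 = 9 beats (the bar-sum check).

1) 0.0ms=0b +277.778ms=3/4b
2) 277.778ms=3/4b +1388.889ms=15/4b
3) 1666.667ms=9/2b +555.556ms=3/2b
4) 2222.222ms=6b +555.556ms=3/2b
5) 2777.778ms=15/2b +555.556ms=3/2b
Σ=9b of 9 (162bpm 3/8) — PASS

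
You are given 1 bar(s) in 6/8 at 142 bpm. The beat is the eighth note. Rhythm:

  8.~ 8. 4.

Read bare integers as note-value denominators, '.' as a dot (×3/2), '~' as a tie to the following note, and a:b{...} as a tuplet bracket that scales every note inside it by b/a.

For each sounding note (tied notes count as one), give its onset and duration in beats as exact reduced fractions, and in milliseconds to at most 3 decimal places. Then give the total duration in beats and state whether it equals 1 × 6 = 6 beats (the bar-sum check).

1) 0.0ms=0b +1267.606ms=3b
2) 1267.606ms=3b +1267.606ms=3b
Σ=6b of 6 (142bpm 6/8) — PASS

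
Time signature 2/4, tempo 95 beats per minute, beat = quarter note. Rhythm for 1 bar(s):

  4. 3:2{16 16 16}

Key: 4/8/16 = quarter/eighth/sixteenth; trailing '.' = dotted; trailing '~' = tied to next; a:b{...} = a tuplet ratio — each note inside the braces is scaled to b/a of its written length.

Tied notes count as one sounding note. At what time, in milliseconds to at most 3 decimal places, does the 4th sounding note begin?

note 4 onset = 11/6b = 1157.895ms

1. 0.0ms @ 0 + 947.368ms (3/2)
2. 947.368ms @ 3/2 + 105.263ms (1/6)
3. 1052.632ms @ 5/3 + 105.263ms (1/6)
4. 1157.895ms @ 11/6 + 105.263ms (1/6)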